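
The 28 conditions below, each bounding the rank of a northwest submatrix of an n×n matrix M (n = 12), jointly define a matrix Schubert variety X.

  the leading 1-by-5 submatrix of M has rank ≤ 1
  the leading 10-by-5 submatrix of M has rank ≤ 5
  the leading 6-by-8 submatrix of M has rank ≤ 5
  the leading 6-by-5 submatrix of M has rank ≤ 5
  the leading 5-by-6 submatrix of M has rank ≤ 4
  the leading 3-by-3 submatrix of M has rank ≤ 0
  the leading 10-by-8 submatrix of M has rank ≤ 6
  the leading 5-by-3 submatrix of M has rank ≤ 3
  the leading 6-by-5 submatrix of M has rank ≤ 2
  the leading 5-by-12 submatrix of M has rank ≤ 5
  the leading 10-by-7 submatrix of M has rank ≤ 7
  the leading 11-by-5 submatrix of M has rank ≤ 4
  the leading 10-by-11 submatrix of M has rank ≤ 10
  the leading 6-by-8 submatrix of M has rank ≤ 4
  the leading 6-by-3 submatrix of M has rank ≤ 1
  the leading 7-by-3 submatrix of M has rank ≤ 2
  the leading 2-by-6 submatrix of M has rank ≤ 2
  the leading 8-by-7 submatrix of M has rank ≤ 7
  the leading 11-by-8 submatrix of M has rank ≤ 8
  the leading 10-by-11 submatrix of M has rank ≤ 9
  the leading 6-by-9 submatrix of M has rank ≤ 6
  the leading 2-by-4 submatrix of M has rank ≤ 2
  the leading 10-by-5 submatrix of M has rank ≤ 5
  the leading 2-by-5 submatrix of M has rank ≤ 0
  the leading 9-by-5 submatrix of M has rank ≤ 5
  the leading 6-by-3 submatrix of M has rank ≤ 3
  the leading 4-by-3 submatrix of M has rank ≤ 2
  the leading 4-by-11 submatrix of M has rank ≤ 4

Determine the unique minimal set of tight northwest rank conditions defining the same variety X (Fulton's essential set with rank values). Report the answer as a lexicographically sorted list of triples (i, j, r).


Computing R[i][j] = min implied NW-rank bound (n=12, 28 conditions):

  row 1: 0  0  0  0  0  1  1  1  1  1  1  1
  row 2: 0  0  0  0  0  1  2  2  2  2  2  2
  row 3: 0  0  0  1  1  2  3  3  3  3  3  3
  row 4: 1  1  1  2  2  3  4  4  4  4  4  4
  row 5: 1  1  1  2  2  3  4  4  5  5  5  5
  row 6: 1  1  1  2  2  3  4  4  5  6  6  6
  row 7: 1  2  2  3  3  4  5  5  6  7  7  7
  row 8: 1  2  3  4  4  5  6  6  7  8  8  8
  row 9: 1  2  3  4  4  5  6  6  7  8  9  9
  row 10: 1  2  3  4  4  5  6  6  7  8  9  10
  row 11: 1  2  3  4  4  5  6  7  8  9  10  11
  row 12: 1  2  3  4  5  6  7  8  9  10  11  12

reading off 1-entries of Δ²R: w = (6, 7, 4, 1, 9, 10, 2, 3, 11, 12, 8, 5).

Fulton essential set (7 of the 26 Rothe cells):

[(2, 5, 0), (3, 3, 0), (6, 3, 1), (6, 5, 2), (6, 8, 4), (10, 8, 6), (11, 5, 4)]


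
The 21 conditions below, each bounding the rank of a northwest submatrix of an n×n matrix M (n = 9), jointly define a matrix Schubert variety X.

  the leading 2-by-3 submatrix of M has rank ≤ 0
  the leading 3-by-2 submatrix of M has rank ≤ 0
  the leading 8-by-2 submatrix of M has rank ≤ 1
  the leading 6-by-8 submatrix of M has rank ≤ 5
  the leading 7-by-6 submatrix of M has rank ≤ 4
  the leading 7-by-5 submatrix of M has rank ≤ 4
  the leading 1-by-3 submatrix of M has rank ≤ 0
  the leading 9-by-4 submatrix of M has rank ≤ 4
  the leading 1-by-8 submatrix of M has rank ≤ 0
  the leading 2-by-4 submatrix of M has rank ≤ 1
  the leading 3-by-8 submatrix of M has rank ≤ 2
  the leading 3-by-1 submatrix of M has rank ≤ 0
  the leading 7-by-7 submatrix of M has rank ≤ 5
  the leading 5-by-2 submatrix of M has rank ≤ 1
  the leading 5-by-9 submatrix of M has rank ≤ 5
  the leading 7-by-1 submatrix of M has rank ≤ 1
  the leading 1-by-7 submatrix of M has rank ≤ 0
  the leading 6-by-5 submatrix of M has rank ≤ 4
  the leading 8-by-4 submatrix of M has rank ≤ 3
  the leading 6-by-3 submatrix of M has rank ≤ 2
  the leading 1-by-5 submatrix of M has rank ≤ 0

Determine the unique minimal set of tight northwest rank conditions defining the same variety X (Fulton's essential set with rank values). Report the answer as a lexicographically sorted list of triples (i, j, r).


The tightest implied rank at each (i,j), from the 21 conditions:

  R[1]: 0, 0, 0, 0, 0, 0, 0, 0, 1
  R[2]: 0, 0, 0, 1, 1, 1, 1, 1, 2
  R[3]: 0, 0, 1, 2, 2, 2, 2, 2, 3
  R[4]: 1, 1, 2, 3, 3, 3, 3, 3, 4
  R[5]: 1, 1, 2, 3, 4, 4, 4, 4, 5
  R[6]: 1, 1, 2, 3, 4, 4, 5, 5, 6
  R[7]: 1, 1, 2, 3, 4, 4, 5, 6, 7
  R[8]: 1, 1, 2, 3, 4, 5, 6, 7, 8
  R[9]: 1, 2, 3, 4, 5, 6, 7, 8, 9

the unique w with this rank table is (9, 4, 3, 1, 5, 7, 8, 6, 2).

ℓ(w)=19; the 5 essential cells (i,j,r):

[(1, 8, 0), (2, 3, 0), (3, 2, 0), (7, 6, 4), (8, 2, 1)]


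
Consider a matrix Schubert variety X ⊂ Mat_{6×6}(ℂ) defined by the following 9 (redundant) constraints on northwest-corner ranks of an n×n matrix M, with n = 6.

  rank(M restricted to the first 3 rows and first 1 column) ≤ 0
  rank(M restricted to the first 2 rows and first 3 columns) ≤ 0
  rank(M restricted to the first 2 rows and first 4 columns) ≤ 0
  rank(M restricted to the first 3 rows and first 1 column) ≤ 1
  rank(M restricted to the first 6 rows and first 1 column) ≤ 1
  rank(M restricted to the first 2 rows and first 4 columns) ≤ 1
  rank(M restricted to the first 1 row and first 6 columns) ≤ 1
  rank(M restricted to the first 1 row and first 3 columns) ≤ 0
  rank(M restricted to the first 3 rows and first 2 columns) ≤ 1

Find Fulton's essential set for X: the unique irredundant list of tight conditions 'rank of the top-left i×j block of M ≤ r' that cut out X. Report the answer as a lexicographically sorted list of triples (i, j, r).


Reconstructing r_w from the 9 given conditions:

  0, 0, 0, 0, 1, 1
  0, 0, 0, 0, 1, 2
  0, 1, 1, 1, 2, 3
  1, 2, 2, 2, 3, 4
  1, 2, 3, 3, 4, 5
  1, 2, 3, 4, 5, 6

giving w = (5, 6, 2, 1, 3, 4) via Δ²R.

D(w) has 9 cells with 2 SE-corners; essential set:

[(2, 4, 0), (3, 1, 0)]


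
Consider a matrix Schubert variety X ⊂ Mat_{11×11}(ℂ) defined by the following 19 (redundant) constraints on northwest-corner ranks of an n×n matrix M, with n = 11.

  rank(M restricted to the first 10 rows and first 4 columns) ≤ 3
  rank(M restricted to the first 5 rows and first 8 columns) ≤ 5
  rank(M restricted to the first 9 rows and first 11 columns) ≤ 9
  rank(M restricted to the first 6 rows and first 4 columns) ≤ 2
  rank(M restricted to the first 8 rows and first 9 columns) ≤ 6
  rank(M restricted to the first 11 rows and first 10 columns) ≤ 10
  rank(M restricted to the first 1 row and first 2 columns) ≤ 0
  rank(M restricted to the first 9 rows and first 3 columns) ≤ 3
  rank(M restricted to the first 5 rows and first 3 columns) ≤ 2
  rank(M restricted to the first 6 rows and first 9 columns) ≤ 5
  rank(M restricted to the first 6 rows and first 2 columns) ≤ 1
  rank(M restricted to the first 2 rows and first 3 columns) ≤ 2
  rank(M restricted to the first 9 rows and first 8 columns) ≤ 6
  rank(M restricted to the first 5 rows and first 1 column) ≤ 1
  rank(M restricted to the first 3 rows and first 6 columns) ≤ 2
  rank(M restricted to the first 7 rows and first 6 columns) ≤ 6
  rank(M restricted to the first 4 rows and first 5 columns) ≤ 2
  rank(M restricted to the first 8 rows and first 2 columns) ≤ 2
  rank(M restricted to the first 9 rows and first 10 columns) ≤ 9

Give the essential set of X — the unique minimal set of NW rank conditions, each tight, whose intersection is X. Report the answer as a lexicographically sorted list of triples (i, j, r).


Rank table r_w(11×11) implied by the 19 constraints:

  row 1: 0, 0, 1, 1, 1, 1, 1, 1, 1, 1, 1
  row 2: 1, 1, 2, 2, 2, 2, 2, 2, 2, 2, 2
  row 3: 1, 1, 2, 2, 2, 2, 3, 3, 3, 3, 3
  row 4: 1, 1, 2, 2, 2, 3, 4, 4, 4, 4, 4
  row 5: 1, 1, 2, 2, 3, 4, 5, 5, 5, 5, 5
  row 6: 1, 1, 2, 2, 3, 4, 5, 5, 5, 6, 6
  row 7: 1, 2, 3, 3, 4, 5, 6, 6, 6, 7, 7
  row 8: 1, 2, 3, 3, 4, 5, 6, 6, 6, 7, 8
  row 9: 1, 2, 3, 3, 4, 5, 6, 6, 7, 8, 9
  row 10: 1, 2, 3, 3, 4, 5, 6, 7, 8, 9, 10
  row 11: 1, 2, 3, 4, 5, 6, 7, 8, 9, 10, 11

the unique w with this rank table is (3, 1, 7, 6, 5, 10, 2, 11, 9, 8, 4).

D(w) has 21 cells with 9 SE-corners; essential set:

[(1, 2, 0), (3, 6, 2), (4, 5, 2), (6, 2, 1), (6, 4, 2), (6, 9, 5), (8, 9, 6), (9, 8, 6), (10, 4, 3)]


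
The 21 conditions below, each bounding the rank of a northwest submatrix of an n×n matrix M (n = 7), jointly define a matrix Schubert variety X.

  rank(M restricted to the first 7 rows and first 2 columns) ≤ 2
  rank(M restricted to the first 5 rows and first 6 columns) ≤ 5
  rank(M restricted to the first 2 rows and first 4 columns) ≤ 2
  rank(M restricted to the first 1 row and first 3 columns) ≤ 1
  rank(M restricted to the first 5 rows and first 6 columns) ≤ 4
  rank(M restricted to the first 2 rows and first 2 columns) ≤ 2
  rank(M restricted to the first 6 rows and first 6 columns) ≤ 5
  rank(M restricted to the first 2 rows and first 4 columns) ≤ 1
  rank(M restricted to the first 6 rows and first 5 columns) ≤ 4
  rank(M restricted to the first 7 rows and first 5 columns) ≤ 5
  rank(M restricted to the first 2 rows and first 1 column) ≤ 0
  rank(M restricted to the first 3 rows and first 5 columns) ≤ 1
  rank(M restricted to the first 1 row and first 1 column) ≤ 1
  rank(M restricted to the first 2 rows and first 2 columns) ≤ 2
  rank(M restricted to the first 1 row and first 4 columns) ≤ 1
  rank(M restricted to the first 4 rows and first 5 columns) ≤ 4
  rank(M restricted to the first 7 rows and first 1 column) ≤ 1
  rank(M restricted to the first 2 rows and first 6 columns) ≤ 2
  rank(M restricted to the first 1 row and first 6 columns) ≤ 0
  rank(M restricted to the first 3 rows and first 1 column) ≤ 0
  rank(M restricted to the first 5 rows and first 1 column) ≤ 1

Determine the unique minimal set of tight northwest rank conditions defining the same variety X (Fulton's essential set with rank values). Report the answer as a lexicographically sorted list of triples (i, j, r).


The tightest implied rank at each (i,j), from the 21 conditions:

  row 1: 0 0 0 0 0 0 1
  row 2: 0 1 1 1 1 1 2
  row 3: 0 1 1 1 1 2 3
  row 4: 1 2 2 2 2 3 4
  row 5: 1 2 3 3 3 4 5
  row 6: 1 2 3 4 4 5 6
  row 7: 1 2 3 4 5 6 7

so w = (7, 2, 6, 1, 3, 4, 5).

Rothe diagram D(w) (11 cells), 3 SE-corners (essential conditions):

[(1, 6, 0), (3, 1, 0), (3, 5, 1)]


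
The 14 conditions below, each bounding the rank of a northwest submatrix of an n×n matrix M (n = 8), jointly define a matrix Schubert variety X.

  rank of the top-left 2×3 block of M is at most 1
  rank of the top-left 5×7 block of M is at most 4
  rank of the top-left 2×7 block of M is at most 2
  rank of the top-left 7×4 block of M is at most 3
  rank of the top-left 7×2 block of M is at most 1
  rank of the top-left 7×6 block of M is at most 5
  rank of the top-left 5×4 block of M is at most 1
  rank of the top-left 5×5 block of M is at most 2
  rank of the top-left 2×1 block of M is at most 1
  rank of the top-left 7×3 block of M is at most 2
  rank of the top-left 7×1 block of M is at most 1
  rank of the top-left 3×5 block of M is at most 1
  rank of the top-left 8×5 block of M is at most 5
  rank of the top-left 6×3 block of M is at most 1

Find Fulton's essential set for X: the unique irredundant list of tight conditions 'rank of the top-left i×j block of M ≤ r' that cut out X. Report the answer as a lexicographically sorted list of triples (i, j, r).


Rank table r_w(8×8) implied by the 14 constraints:

  1  1  1  1  1  1  1  1
  1  1  1  1  1  2  2  2
  1  1  1  1  1  2  3  3
  1  1  1  1  2  3  4  4
  1  1  1  1  2  3  4  5
  1  1  1  2  3  4  5  6
  1  1  2  3  4  5  6  7
  1  2  3  4  5  6  7  8

so w = (1, 6, 7, 5, 8, 4, 3, 2).

D(w) has 17 cells with 4 SE-corners; essential set:

[(3, 5, 1), (5, 4, 1), (6, 3, 1), (7, 2, 1)]


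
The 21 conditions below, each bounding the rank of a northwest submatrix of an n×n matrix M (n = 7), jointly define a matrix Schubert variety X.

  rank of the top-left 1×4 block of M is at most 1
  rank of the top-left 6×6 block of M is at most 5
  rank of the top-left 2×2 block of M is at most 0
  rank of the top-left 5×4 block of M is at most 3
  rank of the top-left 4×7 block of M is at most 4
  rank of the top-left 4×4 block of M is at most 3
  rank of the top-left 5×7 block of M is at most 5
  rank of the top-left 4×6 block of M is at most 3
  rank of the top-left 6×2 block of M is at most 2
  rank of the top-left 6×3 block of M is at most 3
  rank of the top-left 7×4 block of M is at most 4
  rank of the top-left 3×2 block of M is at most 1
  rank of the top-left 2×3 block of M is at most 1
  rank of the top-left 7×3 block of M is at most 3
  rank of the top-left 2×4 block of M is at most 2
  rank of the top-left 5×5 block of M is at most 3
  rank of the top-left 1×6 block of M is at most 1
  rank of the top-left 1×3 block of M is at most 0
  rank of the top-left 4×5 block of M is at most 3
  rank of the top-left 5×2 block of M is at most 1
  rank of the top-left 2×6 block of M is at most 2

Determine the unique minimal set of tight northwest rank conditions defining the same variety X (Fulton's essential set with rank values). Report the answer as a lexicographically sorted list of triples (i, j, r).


The tightest implied rank at each (i,j), from the 21 conditions:

  row 1: 0 0 0 1 1 1 1
  row 2: 0 0 1 2 2 2 2
  row 3: 1 1 2 3 3 3 3
  row 4: 1 1 2 3 3 3 4
  row 5: 1 1 2 3 3 4 5
  row 6: 1 2 3 4 4 5 6
  row 7: 1 2 3 4 5 6 7

so w = (4, 3, 1, 7, 6, 2, 5).

Rothe diagram D(w) (10 cells), 5 SE-corners (essential conditions):

[(1, 3, 0), (2, 2, 0), (4, 6, 3), (5, 2, 1), (5, 5, 3)]


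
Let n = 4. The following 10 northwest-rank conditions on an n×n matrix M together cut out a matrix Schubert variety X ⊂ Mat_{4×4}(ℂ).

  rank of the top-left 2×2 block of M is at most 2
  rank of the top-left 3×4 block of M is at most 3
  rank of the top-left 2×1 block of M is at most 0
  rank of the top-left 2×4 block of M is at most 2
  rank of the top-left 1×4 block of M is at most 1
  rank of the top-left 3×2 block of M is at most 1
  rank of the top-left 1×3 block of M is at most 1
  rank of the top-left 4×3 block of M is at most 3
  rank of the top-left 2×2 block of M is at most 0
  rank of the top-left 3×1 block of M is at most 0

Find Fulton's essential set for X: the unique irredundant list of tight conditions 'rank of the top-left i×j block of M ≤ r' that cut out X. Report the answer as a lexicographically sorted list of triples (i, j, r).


The tightest implied rank at each (i,j), from the 10 conditions:

  R[1]: 0 | 0 | 1 | 1
  R[2]: 0 | 0 | 1 | 2
  R[3]: 0 | 1 | 2 | 3
  R[4]: 1 | 2 | 3 | 4

reading off 1-entries of Δ²R: w = (3, 4, 2, 1).

ℓ(w)=5; the 2 essential cells (i,j,r):

[(2, 2, 0), (3, 1, 0)]


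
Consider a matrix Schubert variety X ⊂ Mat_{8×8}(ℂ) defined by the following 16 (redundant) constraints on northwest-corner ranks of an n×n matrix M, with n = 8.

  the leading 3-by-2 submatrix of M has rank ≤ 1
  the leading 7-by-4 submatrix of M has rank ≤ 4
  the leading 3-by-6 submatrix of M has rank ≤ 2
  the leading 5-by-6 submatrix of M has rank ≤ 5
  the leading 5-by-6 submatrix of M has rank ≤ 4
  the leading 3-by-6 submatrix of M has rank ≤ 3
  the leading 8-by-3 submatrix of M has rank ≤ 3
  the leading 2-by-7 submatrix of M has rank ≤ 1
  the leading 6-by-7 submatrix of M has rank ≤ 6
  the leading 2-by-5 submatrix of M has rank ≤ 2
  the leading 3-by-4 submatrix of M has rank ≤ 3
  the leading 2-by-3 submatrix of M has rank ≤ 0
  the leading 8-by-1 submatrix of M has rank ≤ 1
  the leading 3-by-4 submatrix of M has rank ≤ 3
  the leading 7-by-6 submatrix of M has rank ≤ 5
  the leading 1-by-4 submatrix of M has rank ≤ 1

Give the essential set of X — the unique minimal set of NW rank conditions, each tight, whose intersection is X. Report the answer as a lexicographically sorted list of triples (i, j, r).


Reconstructing r_w from the 16 given conditions:

  R[1]: 0  0  0  1  1  1  1  1
  R[2]: 0  0  0  1  1  1  1  2
  R[3]: 1  1  1  2  2  2  2  3
  R[4]: 1  2  2  3  3  3  3  4
  R[5]: 1  2  3  4  4  4  4  5
  R[6]: 1  2  3  4  5  5  5  6
  R[7]: 1  2  3  4  5  5  6  7
  R[8]: 1  2  3  4  5  6  7  8

reading off 1-entries of Δ²R: w = (4, 8, 1, 2, 3, 5, 7, 6).

Fulton essential set (3 of the 10 Rothe cells):

[(2, 3, 0), (2, 7, 1), (7, 6, 5)]


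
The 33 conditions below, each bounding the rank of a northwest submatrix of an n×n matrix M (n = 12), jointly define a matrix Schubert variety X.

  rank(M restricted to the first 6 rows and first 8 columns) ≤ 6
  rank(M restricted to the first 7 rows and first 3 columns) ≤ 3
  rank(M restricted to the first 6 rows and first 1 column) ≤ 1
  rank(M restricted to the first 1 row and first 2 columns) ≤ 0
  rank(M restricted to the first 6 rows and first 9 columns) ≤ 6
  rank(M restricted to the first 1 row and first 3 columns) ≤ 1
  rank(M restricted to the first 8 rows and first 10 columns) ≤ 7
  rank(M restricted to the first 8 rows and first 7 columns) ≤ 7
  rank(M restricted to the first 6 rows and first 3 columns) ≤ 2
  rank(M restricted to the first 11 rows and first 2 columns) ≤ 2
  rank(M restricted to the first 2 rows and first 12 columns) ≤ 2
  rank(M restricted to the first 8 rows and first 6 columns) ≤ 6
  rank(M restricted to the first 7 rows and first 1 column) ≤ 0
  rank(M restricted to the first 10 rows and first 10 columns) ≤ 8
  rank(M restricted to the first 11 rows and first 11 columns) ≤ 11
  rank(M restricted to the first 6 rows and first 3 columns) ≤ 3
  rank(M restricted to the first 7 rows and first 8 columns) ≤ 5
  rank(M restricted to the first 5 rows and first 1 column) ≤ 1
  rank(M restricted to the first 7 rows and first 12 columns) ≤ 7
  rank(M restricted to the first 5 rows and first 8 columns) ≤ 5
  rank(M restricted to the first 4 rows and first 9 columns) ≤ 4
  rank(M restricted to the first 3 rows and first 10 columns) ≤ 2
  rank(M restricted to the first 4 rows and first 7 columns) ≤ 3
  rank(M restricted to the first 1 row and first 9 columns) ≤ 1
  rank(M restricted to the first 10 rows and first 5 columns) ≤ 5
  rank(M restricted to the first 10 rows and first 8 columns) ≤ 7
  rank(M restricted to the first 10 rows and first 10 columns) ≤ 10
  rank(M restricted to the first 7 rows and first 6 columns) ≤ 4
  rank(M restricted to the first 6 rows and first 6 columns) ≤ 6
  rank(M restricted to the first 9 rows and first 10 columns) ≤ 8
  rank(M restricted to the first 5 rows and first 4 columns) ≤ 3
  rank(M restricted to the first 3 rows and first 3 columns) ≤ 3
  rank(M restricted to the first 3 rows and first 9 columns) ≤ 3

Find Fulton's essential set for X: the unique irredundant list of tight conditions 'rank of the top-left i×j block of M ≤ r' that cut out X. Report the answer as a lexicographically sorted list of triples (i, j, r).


The tightest implied rank at each (i,j), from the 33 conditions:

  R[1]: 0  0  1  1  1  1  1  1  1  1  1  1
  R[2]: 0  1  2  2  2  2  2  2  2  2  2  2
  R[3]: 0  1  2  2  2  2  2  2  2  2  3  3
  R[4]: 0  1  2  3  3  3  3  3  3  3  4  4
  R[5]: 0  1  2  3  4  4  4  4  4  4  5  5
  R[6]: 0  1  2  3  4  4  5  5  5  5  6  6
  R[7]: 0  1  2  3  4  4  5  5  6  6  7  7
  R[8]: 1  2  3  4  5  5  6  6  7  7  8  8
  R[9]: 1  2  3  4  5  6  7  7  8  8  9  9
  R[10]: 1  2  3  4  5  6  7  7  8  8  9  10
  R[11]: 1  2  3  4  5  6  7  8  9  9  10  11
  R[12]: 1  2  3  4  5  6  7  8  9  10  11  12

so w = (3, 2, 11, 4, 5, 7, 9, 1, 6, 12, 8, 10).

Rothe diagram D(w) (20 cells), 7 SE-corners (essential conditions):

[(1, 2, 0), (3, 10, 2), (7, 1, 0), (7, 6, 4), (7, 8, 5), (10, 8, 7), (10, 10, 8)]


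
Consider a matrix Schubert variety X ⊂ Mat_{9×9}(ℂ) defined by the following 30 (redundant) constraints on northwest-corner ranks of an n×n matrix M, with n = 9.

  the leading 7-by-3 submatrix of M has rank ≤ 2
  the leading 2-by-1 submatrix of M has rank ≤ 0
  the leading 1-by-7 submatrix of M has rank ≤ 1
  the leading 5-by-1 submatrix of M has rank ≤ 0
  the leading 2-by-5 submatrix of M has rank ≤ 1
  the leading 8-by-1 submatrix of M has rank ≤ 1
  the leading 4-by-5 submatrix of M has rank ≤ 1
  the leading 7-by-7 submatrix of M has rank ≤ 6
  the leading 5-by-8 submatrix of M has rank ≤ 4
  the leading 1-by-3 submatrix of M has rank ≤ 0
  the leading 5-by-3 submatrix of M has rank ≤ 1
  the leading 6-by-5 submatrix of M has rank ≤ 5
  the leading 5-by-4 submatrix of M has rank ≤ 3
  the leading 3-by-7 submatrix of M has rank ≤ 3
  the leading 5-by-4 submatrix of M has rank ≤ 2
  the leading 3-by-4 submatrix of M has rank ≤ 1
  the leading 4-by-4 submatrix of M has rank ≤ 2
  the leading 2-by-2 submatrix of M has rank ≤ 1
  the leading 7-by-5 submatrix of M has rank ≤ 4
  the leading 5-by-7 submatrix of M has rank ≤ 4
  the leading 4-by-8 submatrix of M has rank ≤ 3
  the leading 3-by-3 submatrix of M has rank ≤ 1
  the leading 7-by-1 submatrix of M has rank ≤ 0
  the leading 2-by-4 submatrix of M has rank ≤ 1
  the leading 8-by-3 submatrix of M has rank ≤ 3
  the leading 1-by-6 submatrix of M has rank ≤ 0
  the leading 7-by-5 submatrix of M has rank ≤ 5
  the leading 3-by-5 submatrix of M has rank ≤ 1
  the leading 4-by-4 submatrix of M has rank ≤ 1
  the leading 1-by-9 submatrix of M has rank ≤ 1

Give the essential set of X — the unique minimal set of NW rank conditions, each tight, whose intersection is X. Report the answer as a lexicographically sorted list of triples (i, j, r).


Propagating the 30 rank bounds to every northwest block:

  R[1]: 0 | 0 | 0 | 0 | 0 | 0 | 1 | 1 | 1
  R[2]: 0 | 1 | 1 | 1 | 1 | 1 | 2 | 2 | 2
  R[3]: 0 | 1 | 1 | 1 | 1 | 2 | 3 | 3 | 3
  R[4]: 0 | 1 | 1 | 1 | 1 | 2 | 3 | 3 | 4
  R[5]: 0 | 1 | 1 | 2 | 2 | 3 | 4 | 4 | 5
  R[6]: 0 | 1 | 2 | 3 | 3 | 4 | 5 | 5 | 6
  R[7]: 0 | 1 | 2 | 3 | 4 | 5 | 6 | 6 | 7
  R[8]: 1 | 2 | 3 | 4 | 5 | 6 | 7 | 7 | 8
  R[9]: 1 | 2 | 3 | 4 | 5 | 6 | 7 | 8 | 9

hence w(1..9) = (7, 2, 6, 9, 4, 3, 5, 1, 8).

|D(w)|=20, |Ess(w)|=5:

[(1, 6, 0), (4, 5, 1), (4, 8, 3), (5, 3, 1), (7, 1, 0)]


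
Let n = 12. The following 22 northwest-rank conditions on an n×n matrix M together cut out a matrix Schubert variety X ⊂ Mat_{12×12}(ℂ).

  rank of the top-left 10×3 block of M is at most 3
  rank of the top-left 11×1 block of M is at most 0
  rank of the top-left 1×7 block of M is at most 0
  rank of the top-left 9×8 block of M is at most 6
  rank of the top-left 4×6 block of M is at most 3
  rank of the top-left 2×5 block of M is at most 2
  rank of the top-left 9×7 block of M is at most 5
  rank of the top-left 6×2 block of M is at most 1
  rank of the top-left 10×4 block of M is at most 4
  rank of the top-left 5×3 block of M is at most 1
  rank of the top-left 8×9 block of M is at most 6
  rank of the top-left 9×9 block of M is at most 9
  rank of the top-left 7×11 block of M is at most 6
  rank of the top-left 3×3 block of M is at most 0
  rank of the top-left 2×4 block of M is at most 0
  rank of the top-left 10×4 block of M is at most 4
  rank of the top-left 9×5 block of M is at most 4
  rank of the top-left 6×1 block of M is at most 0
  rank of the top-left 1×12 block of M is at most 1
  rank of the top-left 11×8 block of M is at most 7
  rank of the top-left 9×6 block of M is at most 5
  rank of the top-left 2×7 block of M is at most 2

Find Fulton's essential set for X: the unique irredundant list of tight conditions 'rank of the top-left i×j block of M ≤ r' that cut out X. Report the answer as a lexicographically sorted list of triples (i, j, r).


The tightest implied rank at each (i,j), from the 22 conditions:

  R[1]: 0 | 0 | 0 | 0 | 0 | 0 | 0 | 1 | 1 | 1 | 1 | 1
  R[2]: 0 | 0 | 0 | 0 | 1 | 1 | 1 | 2 | 2 | 2 | 2 | 2
  R[3]: 0 | 0 | 0 | 1 | 2 | 2 | 2 | 3 | 3 | 3 | 3 | 3
  R[4]: 0 | 1 | 1 | 2 | 3 | 3 | 3 | 4 | 4 | 4 | 4 | 4
  R[5]: 0 | 1 | 1 | 2 | 3 | 4 | 4 | 5 | 5 | 5 | 5 | 5
  R[6]: 0 | 1 | 2 | 3 | 4 | 5 | 5 | 6 | 6 | 6 | 6 | 6
  R[7]: 0 | 1 | 2 | 3 | 4 | 5 | 5 | 6 | 6 | 6 | 6 | 7
  R[8]: 0 | 1 | 2 | 3 | 4 | 5 | 5 | 6 | 6 | 7 | 7 | 8
  R[9]: 0 | 1 | 2 | 3 | 4 | 5 | 5 | 6 | 7 | 8 | 8 | 9
  R[10]: 0 | 1 | 2 | 3 | 4 | 5 | 6 | 7 | 8 | 9 | 9 | 10
  R[11]: 0 | 1 | 2 | 3 | 4 | 5 | 6 | 7 | 8 | 9 | 10 | 11
  R[12]: 1 | 2 | 3 | 4 | 5 | 6 | 7 | 8 | 9 | 10 | 11 | 12

so w = (8, 5, 4, 2, 6, 3, 12, 10, 9, 7, 11, 1).

D(w) has 30 cells with 8 SE-corners; essential set:

[(1, 7, 0), (2, 4, 0), (3, 3, 0), (5, 3, 1), (7, 11, 6), (8, 9, 6), (9, 7, 5), (11, 1, 0)]


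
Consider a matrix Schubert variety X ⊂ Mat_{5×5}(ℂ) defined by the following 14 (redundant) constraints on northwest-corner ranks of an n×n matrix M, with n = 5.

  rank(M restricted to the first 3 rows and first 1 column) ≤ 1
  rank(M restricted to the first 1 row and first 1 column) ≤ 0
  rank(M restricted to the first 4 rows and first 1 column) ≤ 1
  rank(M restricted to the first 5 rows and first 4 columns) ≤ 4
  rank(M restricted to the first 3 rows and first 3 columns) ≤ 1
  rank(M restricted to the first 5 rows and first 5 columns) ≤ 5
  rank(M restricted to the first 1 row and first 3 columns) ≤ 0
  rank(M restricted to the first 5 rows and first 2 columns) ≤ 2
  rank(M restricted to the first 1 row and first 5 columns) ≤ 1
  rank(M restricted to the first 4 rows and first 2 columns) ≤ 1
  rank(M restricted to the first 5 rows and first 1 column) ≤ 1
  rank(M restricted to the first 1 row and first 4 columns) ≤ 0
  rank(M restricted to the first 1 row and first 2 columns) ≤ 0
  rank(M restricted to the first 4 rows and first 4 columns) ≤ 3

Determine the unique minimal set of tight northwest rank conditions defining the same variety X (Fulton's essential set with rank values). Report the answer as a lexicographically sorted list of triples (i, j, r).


Reconstructing r_w from the 14 given conditions:

  R[1]: 0  0  0  0  1
  R[2]: 1  1  1  1  2
  R[3]: 1  1  1  2  3
  R[4]: 1  1  2  3  4
  R[5]: 1  2  3  4  5

so w = (5, 1, 4, 3, 2).

D(w) has 7 cells with 3 SE-corners; essential set:

[(1, 4, 0), (3, 3, 1), (4, 2, 1)]


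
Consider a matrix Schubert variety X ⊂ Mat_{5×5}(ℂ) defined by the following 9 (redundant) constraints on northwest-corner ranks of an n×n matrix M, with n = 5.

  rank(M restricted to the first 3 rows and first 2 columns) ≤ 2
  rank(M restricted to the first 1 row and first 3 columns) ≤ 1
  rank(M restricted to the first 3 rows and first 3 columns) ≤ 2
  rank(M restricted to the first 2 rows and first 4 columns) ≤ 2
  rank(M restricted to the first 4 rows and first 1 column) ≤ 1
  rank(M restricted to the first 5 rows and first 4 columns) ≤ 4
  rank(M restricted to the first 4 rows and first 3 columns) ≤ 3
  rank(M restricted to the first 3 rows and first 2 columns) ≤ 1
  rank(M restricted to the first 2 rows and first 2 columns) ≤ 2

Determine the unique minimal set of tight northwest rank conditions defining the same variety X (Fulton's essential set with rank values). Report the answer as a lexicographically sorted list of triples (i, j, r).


Rank table r_w(5×5) implied by the 9 constraints:

  R[1]: 1, 1, 1, 1, 1
  R[2]: 1, 1, 2, 2, 2
  R[3]: 1, 1, 2, 3, 3
  R[4]: 1, 2, 3, 4, 4
  R[5]: 1, 2, 3, 4, 5

the unique w with this rank table is (1, 3, 4, 2, 5).

1 SE-corner of the 2-cell Rothe diagram gives Ess(w):

[(3, 2, 1)]


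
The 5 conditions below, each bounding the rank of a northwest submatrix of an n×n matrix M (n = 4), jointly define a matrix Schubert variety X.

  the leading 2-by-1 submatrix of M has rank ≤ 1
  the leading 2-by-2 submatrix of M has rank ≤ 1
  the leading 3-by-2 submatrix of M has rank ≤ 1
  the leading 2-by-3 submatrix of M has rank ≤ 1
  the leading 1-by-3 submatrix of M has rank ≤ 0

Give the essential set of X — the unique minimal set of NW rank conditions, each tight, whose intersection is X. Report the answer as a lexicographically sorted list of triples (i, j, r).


Rank table r_w(4×4) implied by the 5 constraints:

  R[1]: 0  0  0  1
  R[2]: 1  1  1  2
  R[3]: 1  1  2  3
  R[4]: 1  2  3  4

hence w(1..4) = (4, 1, 3, 2).

Rothe diagram D(w) (4 cells), 2 SE-corners (essential conditions):

[(1, 3, 0), (3, 2, 1)]


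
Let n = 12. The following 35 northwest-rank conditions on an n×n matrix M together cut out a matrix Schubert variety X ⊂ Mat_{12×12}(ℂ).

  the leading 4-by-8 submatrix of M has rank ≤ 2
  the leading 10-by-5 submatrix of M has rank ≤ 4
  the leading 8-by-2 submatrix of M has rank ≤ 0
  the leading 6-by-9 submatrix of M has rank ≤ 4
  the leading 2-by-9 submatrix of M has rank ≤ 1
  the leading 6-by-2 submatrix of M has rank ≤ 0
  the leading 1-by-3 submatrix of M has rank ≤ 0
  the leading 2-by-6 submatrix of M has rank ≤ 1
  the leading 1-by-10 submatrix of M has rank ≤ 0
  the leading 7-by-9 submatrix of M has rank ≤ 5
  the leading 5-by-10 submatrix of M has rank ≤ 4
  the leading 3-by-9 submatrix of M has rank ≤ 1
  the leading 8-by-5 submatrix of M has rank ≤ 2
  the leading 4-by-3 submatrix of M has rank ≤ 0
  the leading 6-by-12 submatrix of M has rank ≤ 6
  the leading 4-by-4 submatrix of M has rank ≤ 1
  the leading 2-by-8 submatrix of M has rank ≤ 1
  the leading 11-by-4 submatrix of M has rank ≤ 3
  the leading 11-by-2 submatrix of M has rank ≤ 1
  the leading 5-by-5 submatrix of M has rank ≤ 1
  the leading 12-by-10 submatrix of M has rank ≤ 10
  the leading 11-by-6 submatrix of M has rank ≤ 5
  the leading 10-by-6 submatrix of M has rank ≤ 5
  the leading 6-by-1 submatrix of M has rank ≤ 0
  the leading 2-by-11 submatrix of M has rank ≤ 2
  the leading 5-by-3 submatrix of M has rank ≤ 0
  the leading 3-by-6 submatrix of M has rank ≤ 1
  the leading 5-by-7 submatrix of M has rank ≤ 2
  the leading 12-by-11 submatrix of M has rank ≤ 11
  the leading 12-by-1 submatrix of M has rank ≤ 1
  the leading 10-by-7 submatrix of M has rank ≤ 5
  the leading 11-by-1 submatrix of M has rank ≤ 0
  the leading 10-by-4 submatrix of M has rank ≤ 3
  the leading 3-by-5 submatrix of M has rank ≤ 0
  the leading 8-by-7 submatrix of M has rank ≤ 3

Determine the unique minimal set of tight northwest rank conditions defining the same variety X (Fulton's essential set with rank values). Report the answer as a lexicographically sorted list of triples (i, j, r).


Recovering R(i,j) via the rank-extension bound from the 35 conditions:

  i=1: 0 0 0 0 0 0 0 0 0 0 1 1
  i=2: 0 0 0 0 0 1 1 1 1 1 2 2
  i=3: 0 0 0 0 0 1 1 1 1 2 3 3
  i=4: 0 0 0 1 1 2 2 2 2 3 4 4
  i=5: 0 0 0 1 1 2 2 3 3 4 5 5
  i=6: 0 0 1 2 2 3 3 4 4 5 6 6
  i=7: 0 0 1 2 2 3 3 4 5 6 7 7
  i=8: 0 0 1 2 2 3 3 4 5 6 7 8
  i=9: 0 1 2 3 3 4 4 5 6 7 8 9
  i=10: 0 1 2 3 4 5 5 6 7 8 9 10
  i=11: 0 1 2 3 4 5 6 7 8 9 10 11
  i=12: 1 2 3 4 5 6 7 8 9 10 11 12

hence w(1..12) = (11, 6, 10, 4, 8, 3, 9, 12, 2, 5, 7, 1).

10 SE-corners of the 44-cell Rothe diagram give Ess(w):

[(1, 10, 0), (3, 5, 0), (3, 9, 1), (5, 3, 0), (5, 5, 1), (5, 7, 2), (8, 2, 0), (8, 5, 2), (8, 7, 3), (11, 1, 0)]


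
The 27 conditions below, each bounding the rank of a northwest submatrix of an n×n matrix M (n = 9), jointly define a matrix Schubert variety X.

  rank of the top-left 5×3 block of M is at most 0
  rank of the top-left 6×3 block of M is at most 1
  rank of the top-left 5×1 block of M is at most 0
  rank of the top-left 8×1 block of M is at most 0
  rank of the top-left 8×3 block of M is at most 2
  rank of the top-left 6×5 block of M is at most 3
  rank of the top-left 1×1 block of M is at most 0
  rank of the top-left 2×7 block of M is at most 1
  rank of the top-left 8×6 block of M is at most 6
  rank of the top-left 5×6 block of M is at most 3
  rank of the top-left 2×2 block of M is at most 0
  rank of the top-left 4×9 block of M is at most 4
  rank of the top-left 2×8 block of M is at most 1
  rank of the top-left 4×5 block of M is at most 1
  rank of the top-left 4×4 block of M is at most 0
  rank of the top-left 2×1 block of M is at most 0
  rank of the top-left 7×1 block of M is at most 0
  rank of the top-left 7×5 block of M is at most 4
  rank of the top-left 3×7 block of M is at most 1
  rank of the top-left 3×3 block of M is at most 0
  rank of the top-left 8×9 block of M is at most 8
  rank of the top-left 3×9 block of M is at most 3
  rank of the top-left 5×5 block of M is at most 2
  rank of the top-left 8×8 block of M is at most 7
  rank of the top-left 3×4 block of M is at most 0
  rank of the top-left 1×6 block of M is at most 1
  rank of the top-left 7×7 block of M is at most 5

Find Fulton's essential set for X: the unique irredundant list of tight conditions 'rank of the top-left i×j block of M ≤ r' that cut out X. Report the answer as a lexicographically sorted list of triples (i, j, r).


The tightest implied rank at each (i,j), from the 27 conditions:

  0  0  0  0  1  1  1  1  1
  0  0  0  0  1  1  1  1  2
  0  0  0  0  1  1  1  2  3
  0  0  0  0  1  2  2  3  4
  0  0  0  1  2  3  3  4  5
  0  1  1  2  3  4  4  5  6
  0  1  2  3  4  5  5  6  7
  0  1  2  3  4  5  6  7  8
  1  2  3  4  5  6  7  8  9

reading off 1-entries of Δ²R: w = (5, 9, 8, 6, 4, 2, 3, 7, 1).

|D(w)|=27, |Ess(w)|=5:

[(2, 8, 1), (3, 7, 1), (4, 4, 0), (5, 3, 0), (8, 1, 0)]


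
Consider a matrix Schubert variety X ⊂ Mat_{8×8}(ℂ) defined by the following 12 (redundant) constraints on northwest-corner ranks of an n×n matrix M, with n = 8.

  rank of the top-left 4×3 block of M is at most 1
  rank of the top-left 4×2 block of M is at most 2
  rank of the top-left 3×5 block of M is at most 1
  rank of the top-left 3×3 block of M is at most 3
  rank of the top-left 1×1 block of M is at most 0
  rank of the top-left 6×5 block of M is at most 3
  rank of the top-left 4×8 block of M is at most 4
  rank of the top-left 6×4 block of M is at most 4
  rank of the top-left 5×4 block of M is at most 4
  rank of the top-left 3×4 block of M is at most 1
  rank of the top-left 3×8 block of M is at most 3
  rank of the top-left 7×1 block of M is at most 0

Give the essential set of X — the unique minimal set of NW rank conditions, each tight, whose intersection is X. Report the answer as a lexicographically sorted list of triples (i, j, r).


The tightest implied rank at each (i,j), from the 12 conditions:

  i=1: 0 | 1 | 1 | 1 | 1 | 1 | 1 | 1
  i=2: 0 | 1 | 1 | 1 | 1 | 2 | 2 | 2
  i=3: 0 | 1 | 1 | 1 | 1 | 2 | 3 | 3
  i=4: 0 | 1 | 1 | 2 | 2 | 3 | 4 | 4
  i=5: 0 | 1 | 2 | 3 | 3 | 4 | 5 | 5
  i=6: 0 | 1 | 2 | 3 | 3 | 4 | 5 | 6
  i=7: 0 | 1 | 2 | 3 | 4 | 5 | 6 | 7
  i=8: 1 | 2 | 3 | 4 | 5 | 6 | 7 | 8

hence w(1..8) = (2, 6, 7, 4, 3, 8, 5, 1).

ℓ(w)=15; the 4 essential cells (i,j,r):

[(3, 5, 1), (4, 3, 1), (6, 5, 3), (7, 1, 0)]


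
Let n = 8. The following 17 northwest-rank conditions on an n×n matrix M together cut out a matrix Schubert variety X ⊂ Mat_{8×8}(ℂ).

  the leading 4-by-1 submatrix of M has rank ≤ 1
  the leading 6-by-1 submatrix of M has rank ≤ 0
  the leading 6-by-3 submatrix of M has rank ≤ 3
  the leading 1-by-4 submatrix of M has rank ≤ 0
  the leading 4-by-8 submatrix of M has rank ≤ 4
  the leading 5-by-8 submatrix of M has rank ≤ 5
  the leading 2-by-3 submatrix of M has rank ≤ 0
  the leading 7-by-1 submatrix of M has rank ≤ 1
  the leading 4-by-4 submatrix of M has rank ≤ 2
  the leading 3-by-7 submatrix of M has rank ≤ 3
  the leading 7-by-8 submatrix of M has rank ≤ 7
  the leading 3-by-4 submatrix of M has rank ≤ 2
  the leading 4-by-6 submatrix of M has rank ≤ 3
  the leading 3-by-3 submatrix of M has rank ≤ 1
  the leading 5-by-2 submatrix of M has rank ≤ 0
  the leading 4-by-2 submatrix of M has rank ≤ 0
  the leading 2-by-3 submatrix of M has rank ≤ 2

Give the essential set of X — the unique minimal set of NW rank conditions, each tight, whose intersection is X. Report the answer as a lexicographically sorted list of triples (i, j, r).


The tightest implied rank at each (i,j), from the 17 conditions:

  row 1: 0 | 0 | 0 | 0 | 1 | 1 | 1 | 1
  row 2: 0 | 0 | 0 | 1 | 2 | 2 | 2 | 2
  row 3: 0 | 0 | 1 | 2 | 3 | 3 | 3 | 3
  row 4: 0 | 0 | 1 | 2 | 3 | 3 | 4 | 4
  row 5: 0 | 0 | 1 | 2 | 3 | 4 | 5 | 5
  row 6: 0 | 1 | 2 | 3 | 4 | 5 | 6 | 6
  row 7: 1 | 2 | 3 | 4 | 5 | 6 | 7 | 7
  row 8: 1 | 2 | 3 | 4 | 5 | 6 | 7 | 8

giving w = (5, 4, 3, 7, 6, 2, 1, 8) via Δ²R.

|D(w)|=15, |Ess(w)|=5:

[(1, 4, 0), (2, 3, 0), (4, 6, 3), (5, 2, 0), (6, 1, 0)]


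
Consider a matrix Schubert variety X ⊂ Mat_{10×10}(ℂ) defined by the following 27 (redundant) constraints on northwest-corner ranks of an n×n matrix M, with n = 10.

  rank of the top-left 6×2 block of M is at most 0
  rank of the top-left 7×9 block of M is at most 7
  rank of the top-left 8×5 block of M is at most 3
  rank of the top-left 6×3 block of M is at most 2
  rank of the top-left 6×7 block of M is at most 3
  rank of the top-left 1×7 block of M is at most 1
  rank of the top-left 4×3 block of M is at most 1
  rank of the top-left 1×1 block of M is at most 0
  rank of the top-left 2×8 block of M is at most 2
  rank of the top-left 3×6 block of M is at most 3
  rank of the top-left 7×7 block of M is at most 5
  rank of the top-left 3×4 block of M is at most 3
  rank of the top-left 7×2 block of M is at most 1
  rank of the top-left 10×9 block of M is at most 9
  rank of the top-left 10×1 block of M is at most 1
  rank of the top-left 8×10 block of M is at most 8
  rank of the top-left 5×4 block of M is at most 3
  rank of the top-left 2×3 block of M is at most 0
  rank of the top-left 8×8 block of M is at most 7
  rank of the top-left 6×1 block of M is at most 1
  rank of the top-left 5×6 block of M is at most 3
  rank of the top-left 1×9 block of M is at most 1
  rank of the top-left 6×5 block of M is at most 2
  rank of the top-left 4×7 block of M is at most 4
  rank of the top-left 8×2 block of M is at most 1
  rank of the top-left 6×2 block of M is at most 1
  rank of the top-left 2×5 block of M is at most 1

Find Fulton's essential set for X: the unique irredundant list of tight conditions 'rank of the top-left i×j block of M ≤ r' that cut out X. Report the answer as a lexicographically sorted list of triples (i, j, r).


Computing R[i][j] = min implied NW-rank bound (n=10, 27 conditions):

  0 | 0 | 0 | 1 | 1 | 1 | 1 | 1 | 1 | 1
  0 | 0 | 0 | 1 | 1 | 2 | 2 | 2 | 2 | 2
  0 | 0 | 1 | 2 | 2 | 3 | 3 | 3 | 3 | 3
  0 | 0 | 1 | 2 | 2 | 3 | 3 | 4 | 4 | 4
  0 | 0 | 1 | 2 | 2 | 3 | 3 | 4 | 5 | 5
  0 | 0 | 1 | 2 | 2 | 3 | 3 | 4 | 5 | 6
  1 | 1 | 2 | 3 | 3 | 4 | 4 | 5 | 6 | 7
  1 | 1 | 2 | 3 | 3 | 4 | 5 | 6 | 7 | 8
  1 | 2 | 3 | 4 | 4 | 5 | 6 | 7 | 8 | 9
  1 | 2 | 3 | 4 | 5 | 6 | 7 | 8 | 9 | 10

hence w(1..10) = (4, 6, 3, 8, 9, 10, 1, 7, 2, 5).

ℓ(w)=23; the 7 essential cells (i,j,r):

[(2, 3, 0), (2, 5, 1), (6, 2, 0), (6, 5, 2), (6, 7, 3), (8, 2, 1), (8, 5, 3)]


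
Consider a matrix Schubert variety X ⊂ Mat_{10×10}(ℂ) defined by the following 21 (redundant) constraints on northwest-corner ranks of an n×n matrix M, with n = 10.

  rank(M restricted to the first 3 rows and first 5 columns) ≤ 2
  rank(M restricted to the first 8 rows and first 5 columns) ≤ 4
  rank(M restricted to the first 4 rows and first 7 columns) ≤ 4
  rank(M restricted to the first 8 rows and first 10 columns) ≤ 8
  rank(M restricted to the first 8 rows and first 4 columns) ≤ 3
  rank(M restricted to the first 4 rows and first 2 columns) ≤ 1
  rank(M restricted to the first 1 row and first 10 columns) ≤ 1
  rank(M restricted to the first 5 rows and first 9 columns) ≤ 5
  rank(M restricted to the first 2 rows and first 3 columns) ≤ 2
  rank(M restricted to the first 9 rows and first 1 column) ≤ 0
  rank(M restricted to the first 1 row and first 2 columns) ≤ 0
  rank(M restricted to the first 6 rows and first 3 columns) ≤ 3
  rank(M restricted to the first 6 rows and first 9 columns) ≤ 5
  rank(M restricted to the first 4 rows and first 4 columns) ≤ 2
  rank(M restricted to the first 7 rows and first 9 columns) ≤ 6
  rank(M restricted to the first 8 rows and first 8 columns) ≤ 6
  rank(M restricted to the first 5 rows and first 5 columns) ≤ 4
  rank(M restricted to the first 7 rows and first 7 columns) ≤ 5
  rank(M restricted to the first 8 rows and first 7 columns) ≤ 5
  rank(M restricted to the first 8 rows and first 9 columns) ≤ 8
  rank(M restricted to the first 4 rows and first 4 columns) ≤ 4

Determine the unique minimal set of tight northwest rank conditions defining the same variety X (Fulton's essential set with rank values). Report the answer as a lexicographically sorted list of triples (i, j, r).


Computing R[i][j] = min implied NW-rank bound (n=10, 21 conditions):

  0 | 0 | 1 | 1 | 1 | 1 | 1 | 1 | 1 | 1
  0 | 1 | 2 | 2 | 2 | 2 | 2 | 2 | 2 | 2
  0 | 1 | 2 | 2 | 2 | 3 | 3 | 3 | 3 | 3
  0 | 1 | 2 | 2 | 3 | 4 | 4 | 4 | 4 | 4
  0 | 1 | 2 | 3 | 4 | 5 | 5 | 5 | 5 | 5
  0 | 1 | 2 | 3 | 4 | 5 | 5 | 5 | 5 | 6
  0 | 1 | 2 | 3 | 4 | 5 | 5 | 6 | 6 | 7
  0 | 1 | 2 | 3 | 4 | 5 | 5 | 6 | 7 | 8
  0 | 1 | 2 | 3 | 4 | 5 | 6 | 7 | 8 | 9
  1 | 2 | 3 | 4 | 5 | 6 | 7 | 8 | 9 | 10

hence w(1..10) = (3, 2, 6, 5, 4, 10, 8, 9, 7, 1).

|D(w)|=18, |Ess(w)|=6:

[(1, 2, 0), (3, 5, 2), (4, 4, 2), (6, 9, 5), (8, 7, 5), (9, 1, 0)]
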